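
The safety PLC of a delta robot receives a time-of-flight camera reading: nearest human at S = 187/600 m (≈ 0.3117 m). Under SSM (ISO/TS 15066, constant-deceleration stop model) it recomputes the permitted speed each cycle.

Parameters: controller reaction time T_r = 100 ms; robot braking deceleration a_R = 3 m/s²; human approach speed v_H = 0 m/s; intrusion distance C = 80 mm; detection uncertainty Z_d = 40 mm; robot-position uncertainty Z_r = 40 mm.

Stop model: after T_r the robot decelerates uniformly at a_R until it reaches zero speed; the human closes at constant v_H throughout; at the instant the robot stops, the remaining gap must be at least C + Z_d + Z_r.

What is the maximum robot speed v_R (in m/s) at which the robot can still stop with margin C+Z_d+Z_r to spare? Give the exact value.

quadratic (1/6)·v² + (1/10)·v + (-91/600) = 0
  disc = (1/10)² − 4·(1/6)·(-91/600) = 1/9 ; √disc = 1/3
  v_R = (−(1/10) + 1/3) / (2·(1/6)) = 7/10 m/s
check:
T_s = v_R/a_R = (7/10)/3 = 0.2333 s
robot covers v_R·T_r = 0.7000·0.1000 = 0.0700 m before braking
robot under decel: 0.7000²/(2·3.0000) = 0.0817 m
person approaches 0.0000·(0.1000+0.2333) = 0.0000 m
residual clearance needed = 0.0800+0.0400+0.0400 = 0.1600 m
sum ≈ 0.0700+0.0817+0.0000+0.1600 ≈ 0.3117 m = S ✓

v_R_max = 7/10 m/s = 0.7000 m/s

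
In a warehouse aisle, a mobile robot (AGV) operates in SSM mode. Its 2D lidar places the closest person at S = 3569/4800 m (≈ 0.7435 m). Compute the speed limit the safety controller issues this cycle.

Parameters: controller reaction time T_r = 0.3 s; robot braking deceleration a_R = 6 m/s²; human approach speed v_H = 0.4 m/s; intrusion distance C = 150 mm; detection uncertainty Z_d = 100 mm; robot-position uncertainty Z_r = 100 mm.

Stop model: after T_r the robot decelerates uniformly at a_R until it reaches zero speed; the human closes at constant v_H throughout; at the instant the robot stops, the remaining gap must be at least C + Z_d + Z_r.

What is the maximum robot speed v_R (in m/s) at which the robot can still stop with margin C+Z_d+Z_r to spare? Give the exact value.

at the boundary: (1/12)·v² + (11/30)·v + (-1313/4800) = 0
  disc = (11/30)² − 4·(1/12)·(-1313/4800) = 361/1600 ; √disc = 19/40
  v_R = (−(11/30) + 19/40) / (2·(1/12)) = 13/20 m/s
check:
braking lasts T_s = (13/20)/6 = 0.1083 s
robot covers v_R·T_r = 0.6500·0.3000 = 0.1950 m before braking
robot covers 0.6500·0.1083 − ½·6.0000·0.1083² = 0.0352 m while stopping
person approaches 0.4000·(0.3000+0.1083) = 0.1633 m
residual clearance needed = 0.1500+0.1000+0.1000 = 0.3500 m
sum ≈ 0.1950+0.0352+0.1633+0.3500 ≈ 0.7435 m = S ✓

v_R_max = 13/20 m/s = 0.6500 m/s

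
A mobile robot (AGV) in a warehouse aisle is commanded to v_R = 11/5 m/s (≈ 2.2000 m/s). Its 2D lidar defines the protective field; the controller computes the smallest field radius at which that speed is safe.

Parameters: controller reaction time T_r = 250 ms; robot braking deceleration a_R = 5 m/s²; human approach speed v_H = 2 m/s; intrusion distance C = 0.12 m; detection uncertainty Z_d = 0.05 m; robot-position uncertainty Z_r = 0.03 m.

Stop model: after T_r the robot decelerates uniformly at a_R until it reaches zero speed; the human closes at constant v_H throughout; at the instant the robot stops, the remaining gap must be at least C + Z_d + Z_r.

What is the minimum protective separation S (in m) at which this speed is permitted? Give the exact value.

T_s = v_R/a_R = (11/5)/5 = 0.4400 s
robot in T_r: 2.2000·0.2500 = 0.5500 m
robot under decel: 2.2000²/(2·5.0000) = 0.4840 m
person approaches 2.0000·(0.2500+0.4400) = 1.3800 m
C+Z_d+Z_r = 0.1200+0.0500+0.0300 = 0.2000 m
S_min ≈ 0.5500+0.4840+1.3800+0.2000  ⇒  S_min = 1307/500 m

S_min = 1307/500 m = 2.6140 m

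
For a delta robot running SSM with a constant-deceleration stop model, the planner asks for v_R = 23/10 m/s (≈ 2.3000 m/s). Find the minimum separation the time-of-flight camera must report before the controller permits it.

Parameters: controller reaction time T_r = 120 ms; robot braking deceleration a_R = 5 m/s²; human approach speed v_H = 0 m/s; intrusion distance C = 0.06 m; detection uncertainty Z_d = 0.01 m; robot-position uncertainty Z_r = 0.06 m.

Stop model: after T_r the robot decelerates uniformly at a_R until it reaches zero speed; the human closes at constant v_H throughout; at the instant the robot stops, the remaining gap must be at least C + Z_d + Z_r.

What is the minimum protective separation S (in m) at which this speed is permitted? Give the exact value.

S_min = 187/200 m = 0.9350 m

stop time T_s = (23/10)/5 = 0.4600 s
reaction-phase robot travel = 2.3000·0.1200 = 0.2760 m
braking distance = 2.3000²/(2·5.0000) = 0.5290 m
person approaches 0.0000·(0.1200+0.4600) = 0.0000 m
C+Z_d+Z_r = 0.0600+0.0100+0.0600 = 0.1300 m
S_min ≈ 0.2760+0.5290+0.0000+0.1300  ⇒  S_min = 187/200 m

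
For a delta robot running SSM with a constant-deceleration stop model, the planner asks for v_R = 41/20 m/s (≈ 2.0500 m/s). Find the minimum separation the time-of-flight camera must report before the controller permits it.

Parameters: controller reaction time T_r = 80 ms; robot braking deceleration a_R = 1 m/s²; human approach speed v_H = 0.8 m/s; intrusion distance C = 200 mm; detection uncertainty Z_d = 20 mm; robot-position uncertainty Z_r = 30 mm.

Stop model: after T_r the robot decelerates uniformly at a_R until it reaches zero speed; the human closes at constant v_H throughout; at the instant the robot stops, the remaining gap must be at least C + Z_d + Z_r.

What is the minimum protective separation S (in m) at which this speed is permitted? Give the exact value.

S_min = 16877/4000 m = 4.2192 m

T_s = v_R/a_R = (41/20)/1 = 2.0500 s
reaction-phase robot travel = 2.0500·0.0800 = 0.1640 m
robot under decel: 2.0500²/(2·1.0000) = 2.1012 m
person approaches 0.8000·(0.0800+2.0500) = 1.7040 m
residual clearance needed = 0.2000+0.0200+0.0300 = 0.2500 m
S_min ≈ 0.1640+2.1012+1.7040+0.2500  ⇒  S_min = 16877/4000 m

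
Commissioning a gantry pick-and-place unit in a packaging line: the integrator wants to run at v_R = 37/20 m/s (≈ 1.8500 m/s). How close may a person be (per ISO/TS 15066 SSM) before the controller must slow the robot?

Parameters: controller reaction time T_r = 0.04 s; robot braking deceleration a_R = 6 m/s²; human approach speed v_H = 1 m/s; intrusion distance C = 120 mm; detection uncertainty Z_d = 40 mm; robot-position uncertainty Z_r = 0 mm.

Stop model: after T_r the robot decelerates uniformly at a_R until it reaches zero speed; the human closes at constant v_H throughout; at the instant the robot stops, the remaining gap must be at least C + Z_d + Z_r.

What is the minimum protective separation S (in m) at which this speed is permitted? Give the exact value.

braking lasts T_s = (37/20)/6 = 0.3083 s
robot covers v_R·T_r = 1.8500·0.0400 = 0.0740 m before braking
robot under decel: 1.8500²/(2·6.0000) = 0.2852 m
person approaches 1.0000·(0.0400+0.3083) = 0.3483 m
margins: 0.1200+0.0400+0.0000 = 0.1600 m
S_min ≈ 0.0740+0.2852+0.3483+0.1600  ⇒  S_min = 20821/24000 m

S_min = 20821/24000 m = 0.8675 m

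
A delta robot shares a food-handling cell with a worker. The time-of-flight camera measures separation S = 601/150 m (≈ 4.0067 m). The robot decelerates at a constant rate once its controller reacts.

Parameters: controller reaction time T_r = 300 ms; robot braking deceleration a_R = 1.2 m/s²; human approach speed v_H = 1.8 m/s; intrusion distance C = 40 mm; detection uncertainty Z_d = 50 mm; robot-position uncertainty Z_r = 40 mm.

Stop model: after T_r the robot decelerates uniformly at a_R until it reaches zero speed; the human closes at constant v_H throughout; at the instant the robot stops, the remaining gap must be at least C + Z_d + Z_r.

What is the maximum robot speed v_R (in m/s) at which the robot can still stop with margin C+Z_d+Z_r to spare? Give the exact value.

collect terms ⇒ (5/12)·v_R² + (9/5)·v_R + (-1001/300) = 0
  disc = (9/5)² − 4·(5/12)·(-1001/300) = 7921/900 ; √disc = 89/30
  v_R = (−(9/5) + 89/30) / (2·(5/12)) = 7/5 m/s
check:
stop time T_s = (7/5)/(6/5) = 1.1667 s
robot in T_r: 1.4000·0.3000 = 0.4200 m
braking distance = 1.4000²/(2·1.2000) = 0.8167 m
human over T_r+T_s: 1.8000·(0.3000+1.1667) = 2.6400 m
C+Z_d+Z_r = 0.0400+0.0500+0.0400 = 0.1300 m
sum ≈ 0.4200+0.8167+2.6400+0.1300 ≈ 4.0067 m = S ✓

v_R_max = 7/5 m/s = 1.4000 m/s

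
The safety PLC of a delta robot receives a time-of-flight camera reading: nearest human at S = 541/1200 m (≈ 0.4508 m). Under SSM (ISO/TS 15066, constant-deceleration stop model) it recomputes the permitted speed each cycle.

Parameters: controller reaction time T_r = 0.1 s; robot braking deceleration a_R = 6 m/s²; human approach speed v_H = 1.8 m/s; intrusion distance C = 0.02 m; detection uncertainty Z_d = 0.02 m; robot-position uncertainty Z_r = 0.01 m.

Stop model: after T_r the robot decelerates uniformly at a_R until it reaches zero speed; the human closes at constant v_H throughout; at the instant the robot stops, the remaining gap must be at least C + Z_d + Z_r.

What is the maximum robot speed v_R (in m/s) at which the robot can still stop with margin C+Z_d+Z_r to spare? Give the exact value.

quadratic (1/12)·v² + (2/5)·v + (-53/240) = 0
  disc = (2/5)² − 4·(1/12)·(-53/240) = 841/3600 ; √disc = 29/60
  v_R = (−(2/5) + 29/60) / (2·(1/12)) = 1/2 m/s
check:
stop time T_s = (1/2)/6 = 0.0833 s
robot in T_r: 0.5000·0.1000 = 0.0500 m
robot covers 0.5000·0.0833 − ½·6.0000·0.0833² = 0.0208 m while stopping
human over T_r+T_s: 1.8000·(0.1000+0.0833) = 0.3300 m
C+Z_d+Z_r = 0.0200+0.0200+0.0100 = 0.0500 m
sum ≈ 0.0500+0.0208+0.3300+0.0500 ≈ 0.4508 m = S ✓

v_R_max = 1/2 m/s = 0.5000 m/s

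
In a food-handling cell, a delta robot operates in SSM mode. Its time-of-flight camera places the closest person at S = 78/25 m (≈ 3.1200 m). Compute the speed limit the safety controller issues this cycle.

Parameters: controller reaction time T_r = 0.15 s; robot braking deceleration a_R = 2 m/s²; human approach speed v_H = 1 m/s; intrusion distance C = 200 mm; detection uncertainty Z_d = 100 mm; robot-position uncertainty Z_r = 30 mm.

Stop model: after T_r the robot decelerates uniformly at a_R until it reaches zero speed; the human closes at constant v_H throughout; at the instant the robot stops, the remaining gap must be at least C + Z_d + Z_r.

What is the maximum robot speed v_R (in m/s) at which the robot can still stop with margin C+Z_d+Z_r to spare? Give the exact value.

collect terms ⇒ (1/4)·v_R² + (13/20)·v_R + (-66/25) = 0
  disc = (13/20)² − 4·(1/4)·(-66/25) = 49/16 ; √disc = 7/4
  v_R = (−(13/20) + 7/4) / (2·(1/4)) = 11/5 m/s
check:
stop time T_s = (11/5)/2 = 1.1000 s
robot in T_r: 2.2000·0.1500 = 0.3300 m
robot covers 2.2000·1.1000 − ½·2.0000·1.1000² = 1.2100 m while stopping
human over T_r+T_s: 1.0000·(0.1500+1.1000) = 1.2500 m
margins: 0.2000+0.1000+0.0300 = 0.3300 m
sum ≈ 0.3300+1.2100+1.2500+0.3300 ≈ 3.1200 m = S ✓

v_R_max = 11/5 m/s = 2.2000 m/s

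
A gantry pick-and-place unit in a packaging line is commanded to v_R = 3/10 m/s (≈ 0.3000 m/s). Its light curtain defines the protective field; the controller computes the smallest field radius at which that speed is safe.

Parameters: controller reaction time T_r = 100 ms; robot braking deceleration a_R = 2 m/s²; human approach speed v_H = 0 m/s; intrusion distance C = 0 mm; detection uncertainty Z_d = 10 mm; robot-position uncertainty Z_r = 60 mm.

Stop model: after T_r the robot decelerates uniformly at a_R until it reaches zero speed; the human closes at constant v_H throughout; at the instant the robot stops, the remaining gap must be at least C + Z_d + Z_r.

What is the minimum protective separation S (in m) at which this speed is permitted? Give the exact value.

stop time T_s = (3/10)/2 = 0.1500 s
robot covers v_R·T_r = 0.3000·0.1000 = 0.0300 m before braking
braking distance = 0.3000²/(2·2.0000) = 0.0225 m
person approaches 0.0000·(0.1000+0.1500) = 0.0000 m
margins: 0.0000+0.0100+0.0600 = 0.0700 m
S_min ≈ 0.0300+0.0225+0.0000+0.0700  ⇒  S_min = 49/400 m

S_min = 49/400 m = 0.1225 m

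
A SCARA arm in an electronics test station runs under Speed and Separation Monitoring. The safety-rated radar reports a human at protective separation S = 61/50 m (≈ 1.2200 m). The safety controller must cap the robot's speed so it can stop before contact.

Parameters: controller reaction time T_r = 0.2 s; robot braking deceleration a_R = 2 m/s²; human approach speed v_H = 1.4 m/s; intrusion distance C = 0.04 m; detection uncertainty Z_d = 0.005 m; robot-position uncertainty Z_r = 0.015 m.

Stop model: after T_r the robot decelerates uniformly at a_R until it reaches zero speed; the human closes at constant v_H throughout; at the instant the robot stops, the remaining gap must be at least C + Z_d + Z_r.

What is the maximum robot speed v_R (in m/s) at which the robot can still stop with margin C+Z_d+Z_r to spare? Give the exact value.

quadratic (1/4)·v² + (9/10)·v + (-22/25) = 0
  disc = (9/10)² − 4·(1/4)·(-22/25) = 169/100 ; √disc = 13/10
  v_R = (−(9/10) + 13/10) / (2·(1/4)) = 4/5 m/s
check:
stop time T_s = (4/5)/2 = 0.4000 s
robot covers v_R·T_r = 0.8000·0.2000 = 0.1600 m before braking
robot covers 0.8000·0.4000 − ½·2.0000·0.4000² = 0.1600 m while stopping
human closes 1.4000·0.6000 = 0.8400 m
margins: 0.0400+0.0050+0.0150 = 0.0600 m
sum ≈ 0.1600+0.1600+0.8400+0.0600 ≈ 1.2200 m = S ✓

v_R_max = 4/5 m/s = 0.8000 m/s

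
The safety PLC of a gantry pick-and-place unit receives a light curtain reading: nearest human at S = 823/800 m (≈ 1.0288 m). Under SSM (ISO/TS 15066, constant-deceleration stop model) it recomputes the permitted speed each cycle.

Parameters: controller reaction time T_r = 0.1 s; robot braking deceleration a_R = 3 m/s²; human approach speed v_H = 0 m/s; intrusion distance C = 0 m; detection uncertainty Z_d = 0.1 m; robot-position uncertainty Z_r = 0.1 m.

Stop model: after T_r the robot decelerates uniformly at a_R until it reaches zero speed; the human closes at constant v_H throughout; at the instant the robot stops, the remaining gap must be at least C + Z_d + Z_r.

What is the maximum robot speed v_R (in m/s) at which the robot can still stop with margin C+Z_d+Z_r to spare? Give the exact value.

quadratic (1/6)·v² + (1/10)·v + (-663/800) = 0
  disc = (1/10)² − 4·(1/6)·(-663/800) = 9/16 ; √disc = 3/4
  v_R = (−(1/10) + 3/4) / (2·(1/6)) = 39/20 m/s
check:
stop time T_s = (39/20)/3 = 0.6500 s
reaction-phase robot travel = 1.9500·0.1000 = 0.1950 m
robot covers 1.9500·0.6500 − ½·3.0000·0.6500² = 0.6338 m while stopping
person approaches 0.0000·(0.1000+0.6500) = 0.0000 m
margins: 0.0000+0.1000+0.1000 = 0.2000 m
sum ≈ 0.1950+0.6338+0.0000+0.2000 ≈ 1.0288 m = S ✓

v_R_max = 39/20 m/s = 1.9500 m/s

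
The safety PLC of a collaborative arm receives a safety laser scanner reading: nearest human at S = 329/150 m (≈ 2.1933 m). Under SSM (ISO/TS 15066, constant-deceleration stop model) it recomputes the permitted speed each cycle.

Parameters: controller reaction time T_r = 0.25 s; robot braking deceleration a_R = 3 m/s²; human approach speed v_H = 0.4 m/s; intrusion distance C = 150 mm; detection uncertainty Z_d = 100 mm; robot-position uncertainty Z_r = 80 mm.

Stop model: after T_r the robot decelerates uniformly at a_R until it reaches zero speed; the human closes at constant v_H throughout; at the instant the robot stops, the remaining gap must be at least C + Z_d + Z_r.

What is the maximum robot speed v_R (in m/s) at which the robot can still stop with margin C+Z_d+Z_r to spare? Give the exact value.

at the boundary: (1/6)·v² + (23/60)·v + (-529/300) = 0
  disc = (23/60)² − 4·(1/6)·(-529/300) = 529/400 ; √disc = 23/20
  v_R = (−(23/60) + 23/20) / (2·(1/6)) = 23/10 m/s
check:
braking lasts T_s = (23/10)/3 = 0.7667 s
reaction-phase robot travel = 2.3000·0.2500 = 0.5750 m
braking distance = 2.3000²/(2·3.0000) = 0.8817 m
human closes 0.4000·1.0167 = 0.4067 m
margins: 0.1500+0.1000+0.0800 = 0.3300 m
sum ≈ 0.5750+0.8817+0.4067+0.3300 ≈ 2.1933 m = S ✓

v_R_max = 23/10 m/s = 2.3000 m/s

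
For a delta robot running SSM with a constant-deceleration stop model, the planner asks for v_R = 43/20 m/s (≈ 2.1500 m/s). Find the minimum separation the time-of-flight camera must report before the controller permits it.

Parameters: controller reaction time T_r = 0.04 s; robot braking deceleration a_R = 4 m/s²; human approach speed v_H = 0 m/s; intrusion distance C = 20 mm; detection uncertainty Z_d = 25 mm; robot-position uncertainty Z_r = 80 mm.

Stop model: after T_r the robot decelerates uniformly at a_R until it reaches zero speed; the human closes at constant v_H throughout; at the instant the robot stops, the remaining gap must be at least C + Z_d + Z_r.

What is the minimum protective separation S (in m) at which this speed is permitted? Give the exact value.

S_min = 12621/16000 m = 0.7888 m

braking lasts T_s = (43/20)/4 = 0.5375 s
robot covers v_R·T_r = 2.1500·0.0400 = 0.0860 m before braking
robot covers 2.1500·0.5375 − ½·4.0000·0.5375² = 0.5778 m while stopping
human closes 0.0000·0.5775 = 0.0000 m
residual clearance needed = 0.0200+0.0250+0.0800 = 0.1250 m
S_min ≈ 0.0860+0.5778+0.0000+0.1250  ⇒  S_min = 12621/16000 m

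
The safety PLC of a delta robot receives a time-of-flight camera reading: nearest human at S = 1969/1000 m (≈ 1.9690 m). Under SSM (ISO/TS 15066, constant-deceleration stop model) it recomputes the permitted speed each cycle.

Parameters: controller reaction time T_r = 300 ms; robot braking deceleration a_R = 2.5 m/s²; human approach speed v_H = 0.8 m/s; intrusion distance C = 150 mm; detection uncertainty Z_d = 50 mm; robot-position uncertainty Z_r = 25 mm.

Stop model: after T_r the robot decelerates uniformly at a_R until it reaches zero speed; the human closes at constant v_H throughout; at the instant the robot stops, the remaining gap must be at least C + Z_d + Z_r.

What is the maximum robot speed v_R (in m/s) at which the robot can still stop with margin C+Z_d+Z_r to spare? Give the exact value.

v_R_max = 8/5 m/s = 1.6000 m/s

quadratic (1/5)·v² + (31/50)·v + (-188/125) = 0
  disc = (31/50)² − 4·(1/5)·(-188/125) = 3969/2500 ; √disc = 63/50
  v_R = (−(31/50) + 63/50) / (2·(1/5)) = 8/5 m/s
check:
braking lasts T_s = (8/5)/(5/2) = 0.6400 s
robot covers v_R·T_r = 1.6000·0.3000 = 0.4800 m before braking
robot under decel: 1.6000²/(2·2.5000) = 0.5120 m
human closes 0.8000·0.9400 = 0.7520 m
C+Z_d+Z_r = 0.1500+0.0500+0.0250 = 0.2250 m
sum ≈ 0.4800+0.5120+0.7520+0.2250 ≈ 1.9690 m = S ✓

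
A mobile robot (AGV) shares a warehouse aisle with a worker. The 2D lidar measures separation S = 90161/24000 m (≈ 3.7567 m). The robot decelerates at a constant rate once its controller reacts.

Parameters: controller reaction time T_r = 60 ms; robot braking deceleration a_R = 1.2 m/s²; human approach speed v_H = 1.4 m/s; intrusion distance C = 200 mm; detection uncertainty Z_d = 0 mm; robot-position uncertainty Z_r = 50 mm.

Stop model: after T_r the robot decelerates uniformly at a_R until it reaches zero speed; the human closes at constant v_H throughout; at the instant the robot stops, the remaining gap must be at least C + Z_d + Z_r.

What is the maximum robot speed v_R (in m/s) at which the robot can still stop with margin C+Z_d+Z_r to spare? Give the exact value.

v_R_max = 7/4 m/s = 1.7500 m/s

collect terms ⇒ (5/12)·v_R² + (92/75)·v_R + (-16429/4800) = 0
  disc = (92/75)² − 4·(5/12)·(-16429/4800) = 288369/40000 ; √disc = 537/200
  v_R = (−(92/75) + 537/200) / (2·(5/12)) = 7/4 m/s
check:
stop time T_s = (7/4)/(6/5) = 1.4583 s
robot covers v_R·T_r = 1.7500·0.0600 = 0.1050 m before braking
robot covers 1.7500·1.4583 − ½·1.2000·1.4583² = 1.2760 m while stopping
human closes 1.4000·1.5183 = 2.1257 m
margins: 0.2000+0.0000+0.0500 = 0.2500 m
sum ≈ 0.1050+1.2760+2.1257+0.2500 ≈ 3.7567 m = S ✓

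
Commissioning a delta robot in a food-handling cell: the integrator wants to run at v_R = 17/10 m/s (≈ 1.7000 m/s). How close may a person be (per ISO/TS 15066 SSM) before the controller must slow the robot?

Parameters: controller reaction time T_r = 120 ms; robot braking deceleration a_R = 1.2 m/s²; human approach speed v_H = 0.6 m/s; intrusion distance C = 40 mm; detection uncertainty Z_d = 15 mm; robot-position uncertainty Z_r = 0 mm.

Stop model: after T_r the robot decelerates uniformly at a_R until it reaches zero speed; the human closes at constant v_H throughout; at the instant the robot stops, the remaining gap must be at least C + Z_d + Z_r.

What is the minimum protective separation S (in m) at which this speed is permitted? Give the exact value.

S_min = 14311/6000 m = 2.3852 m

T_s = v_R/a_R = (17/10)/(6/5) = 1.4167 s
reaction-phase robot travel = 1.7000·0.1200 = 0.2040 m
robot under decel: 1.7000²/(2·1.2000) = 1.2042 m
human over T_r+T_s: 0.6000·(0.1200+1.4167) = 0.9220 m
margins: 0.0400+0.0150+0.0000 = 0.0550 m
S_min ≈ 0.2040+1.2042+0.9220+0.0550  ⇒  S_min = 14311/6000 m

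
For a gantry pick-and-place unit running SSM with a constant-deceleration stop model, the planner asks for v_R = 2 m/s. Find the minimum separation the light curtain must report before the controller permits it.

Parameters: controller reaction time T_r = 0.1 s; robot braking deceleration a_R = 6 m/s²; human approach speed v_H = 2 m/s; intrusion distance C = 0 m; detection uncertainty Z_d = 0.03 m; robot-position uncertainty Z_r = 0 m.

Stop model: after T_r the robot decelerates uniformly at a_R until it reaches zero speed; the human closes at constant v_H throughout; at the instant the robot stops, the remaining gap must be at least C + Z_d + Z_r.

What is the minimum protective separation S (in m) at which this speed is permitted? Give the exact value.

stop time T_s = 2/6 = 0.3333 s
robot in T_r: 2.0000·0.1000 = 0.2000 m
braking distance = 2.0000²/(2·6.0000) = 0.3333 m
human closes 2.0000·0.4333 = 0.8667 m
residual clearance needed = 0.0000+0.0300+0.0000 = 0.0300 m
S_min ≈ 0.2000+0.3333+0.8667+0.0300  ⇒  S_min = 143/100 m

S_min = 143/100 m = 1.4300 m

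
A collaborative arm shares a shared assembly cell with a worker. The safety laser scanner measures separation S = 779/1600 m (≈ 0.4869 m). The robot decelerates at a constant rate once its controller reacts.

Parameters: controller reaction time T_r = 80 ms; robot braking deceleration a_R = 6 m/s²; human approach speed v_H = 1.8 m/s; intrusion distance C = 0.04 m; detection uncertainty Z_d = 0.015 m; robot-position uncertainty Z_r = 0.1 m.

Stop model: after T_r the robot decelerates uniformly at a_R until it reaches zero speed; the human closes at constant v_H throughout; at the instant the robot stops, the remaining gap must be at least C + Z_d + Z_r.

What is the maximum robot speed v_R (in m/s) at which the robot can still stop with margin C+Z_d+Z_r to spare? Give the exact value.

v_R_max = 9/20 m/s = 0.4500 m/s

quadratic (1/12)·v² + (19/50)·v + (-1503/8000) = 0
  disc = (19/50)² − 4·(1/12)·(-1503/8000) = 8281/40000 ; √disc = 91/200
  v_R = (−(19/50) + 91/200) / (2·(1/12)) = 9/20 m/s
check:
T_s = v_R/a_R = (9/20)/6 = 0.0750 s
robot covers v_R·T_r = 0.4500·0.0800 = 0.0360 m before braking
robot covers 0.4500·0.0750 − ½·6.0000·0.0750² = 0.0169 m while stopping
human closes 1.8000·0.1550 = 0.2790 m
margins: 0.0400+0.0150+0.1000 = 0.1550 m
sum ≈ 0.0360+0.0169+0.2790+0.1550 ≈ 0.4869 m = S ✓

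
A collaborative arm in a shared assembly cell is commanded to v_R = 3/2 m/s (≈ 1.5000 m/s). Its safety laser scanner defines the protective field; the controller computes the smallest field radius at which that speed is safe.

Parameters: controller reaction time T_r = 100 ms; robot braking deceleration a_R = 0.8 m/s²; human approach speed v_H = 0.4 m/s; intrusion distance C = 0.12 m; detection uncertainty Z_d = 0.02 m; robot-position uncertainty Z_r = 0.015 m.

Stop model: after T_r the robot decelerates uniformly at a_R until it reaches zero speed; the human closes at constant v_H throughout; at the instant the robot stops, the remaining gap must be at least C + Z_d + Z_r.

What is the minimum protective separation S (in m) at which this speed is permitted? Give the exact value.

S_min = 2001/800 m = 2.5013 m

braking lasts T_s = (3/2)/(4/5) = 1.8750 s
robot in T_r: 1.5000·0.1000 = 0.1500 m
robot covers 1.5000·1.8750 − ½·0.8000·1.8750² = 1.4062 m while stopping
human over T_r+T_s: 0.4000·(0.1000+1.8750) = 0.7900 m
C+Z_d+Z_r = 0.1200+0.0200+0.0150 = 0.1550 m
S_min ≈ 0.1500+1.4062+0.7900+0.1550  ⇒  S_min = 2001/800 m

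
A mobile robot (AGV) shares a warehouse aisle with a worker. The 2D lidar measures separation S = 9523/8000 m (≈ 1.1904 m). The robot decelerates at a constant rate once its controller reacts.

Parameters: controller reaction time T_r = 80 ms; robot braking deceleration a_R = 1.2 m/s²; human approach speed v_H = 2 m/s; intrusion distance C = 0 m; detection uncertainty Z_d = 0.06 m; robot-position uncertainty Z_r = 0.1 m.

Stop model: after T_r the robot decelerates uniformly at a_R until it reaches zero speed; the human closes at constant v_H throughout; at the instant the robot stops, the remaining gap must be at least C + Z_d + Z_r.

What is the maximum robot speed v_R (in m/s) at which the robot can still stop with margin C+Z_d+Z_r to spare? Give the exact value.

quadratic (5/12)·v² + (131/75)·v + (-6963/8000) = 0
  disc = (131/75)² − 4·(5/12)·(-6963/8000) = 1620529/360000 ; √disc = 1273/600
  v_R = (−(131/75) + 1273/600) / (2·(5/12)) = 9/20 m/s
check:
braking lasts T_s = (9/20)/(6/5) = 0.3750 s
reaction-phase robot travel = 0.4500·0.0800 = 0.0360 m
robot under decel: 0.4500²/(2·1.2000) = 0.0844 m
human closes 2.0000·0.4550 = 0.9100 m
residual clearance needed = 0.0000+0.0600+0.1000 = 0.1600 m
sum ≈ 0.0360+0.0844+0.9100+0.1600 ≈ 1.1904 m = S ✓

v_R_max = 9/20 m/s = 0.4500 m/s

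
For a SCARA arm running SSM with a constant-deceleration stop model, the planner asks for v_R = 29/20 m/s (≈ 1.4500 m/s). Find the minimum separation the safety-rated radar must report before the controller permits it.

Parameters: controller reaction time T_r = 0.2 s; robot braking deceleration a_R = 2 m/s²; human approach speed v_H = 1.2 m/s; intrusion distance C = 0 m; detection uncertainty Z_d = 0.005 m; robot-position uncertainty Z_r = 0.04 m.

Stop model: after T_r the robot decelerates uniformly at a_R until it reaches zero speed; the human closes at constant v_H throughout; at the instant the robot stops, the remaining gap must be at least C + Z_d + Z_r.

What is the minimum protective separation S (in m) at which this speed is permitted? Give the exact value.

S_min = 3153/1600 m = 1.9706 m

braking lasts T_s = (29/20)/2 = 0.7250 s
robot covers v_R·T_r = 1.4500·0.2000 = 0.2900 m before braking
robot covers 1.4500·0.7250 − ½·2.0000·0.7250² = 0.5256 m while stopping
human over T_r+T_s: 1.2000·(0.2000+0.7250) = 1.1100 m
margins: 0.0000+0.0050+0.0400 = 0.0450 m
S_min ≈ 0.2900+0.5256+1.1100+0.0450  ⇒  S_min = 3153/1600 m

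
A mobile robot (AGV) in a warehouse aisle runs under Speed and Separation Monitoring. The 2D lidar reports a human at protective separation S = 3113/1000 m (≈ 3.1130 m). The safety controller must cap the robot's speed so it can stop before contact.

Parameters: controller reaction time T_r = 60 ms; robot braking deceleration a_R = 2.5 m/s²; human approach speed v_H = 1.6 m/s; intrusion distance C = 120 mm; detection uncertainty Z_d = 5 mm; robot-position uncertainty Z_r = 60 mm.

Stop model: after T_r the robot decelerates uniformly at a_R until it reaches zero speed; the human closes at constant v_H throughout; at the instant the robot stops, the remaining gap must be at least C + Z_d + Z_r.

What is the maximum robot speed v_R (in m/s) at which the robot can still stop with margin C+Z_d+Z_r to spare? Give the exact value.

v_R_max = 12/5 m/s = 2.4000 m/s

collect terms ⇒ (1/5)·v_R² + (7/10)·v_R + (-354/125) = 0
  disc = (7/10)² − 4·(1/5)·(-354/125) = 6889/2500 ; √disc = 83/50
  v_R = (−(7/10) + 83/50) / (2·(1/5)) = 12/5 m/s
check:
stop time T_s = (12/5)/(5/2) = 0.9600 s
robot in T_r: 2.4000·0.0600 = 0.1440 m
robot covers 2.4000·0.9600 − ½·2.5000·0.9600² = 1.1520 m while stopping
person approaches 1.6000·(0.0600+0.9600) = 1.6320 m
residual clearance needed = 0.1200+0.0050+0.0600 = 0.1850 m
sum ≈ 0.1440+1.1520+1.6320+0.1850 ≈ 3.1130 m = S ✓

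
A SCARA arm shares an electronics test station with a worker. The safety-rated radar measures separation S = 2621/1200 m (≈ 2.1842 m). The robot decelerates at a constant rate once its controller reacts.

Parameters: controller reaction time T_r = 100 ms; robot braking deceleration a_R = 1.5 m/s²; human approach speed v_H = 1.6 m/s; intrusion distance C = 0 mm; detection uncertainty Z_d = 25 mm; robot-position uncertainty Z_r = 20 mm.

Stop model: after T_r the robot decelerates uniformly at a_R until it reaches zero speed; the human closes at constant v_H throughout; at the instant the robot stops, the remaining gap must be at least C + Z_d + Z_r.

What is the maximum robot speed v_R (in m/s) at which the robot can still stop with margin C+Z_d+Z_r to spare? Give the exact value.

v_R_max = 5/4 m/s = 1.2500 m/s

quadratic (1/3)·v² + (7/6)·v + (-95/48) = 0
  disc = (7/6)² − 4·(1/3)·(-95/48) = 4 ; √disc = 2
  v_R = (−(7/6) + 2) / (2·(1/3)) = 5/4 m/s
check:
stop time T_s = (5/4)/(3/2) = 0.8333 s
robot covers v_R·T_r = 1.2500·0.1000 = 0.1250 m before braking
robot covers 1.2500·0.8333 − ½·1.5000·0.8333² = 0.5208 m while stopping
person approaches 1.6000·(0.1000+0.8333) = 1.4933 m
margins: 0.0000+0.0250+0.0200 = 0.0450 m
sum ≈ 0.1250+0.5208+1.4933+0.0450 ≈ 2.1842 m = S ✓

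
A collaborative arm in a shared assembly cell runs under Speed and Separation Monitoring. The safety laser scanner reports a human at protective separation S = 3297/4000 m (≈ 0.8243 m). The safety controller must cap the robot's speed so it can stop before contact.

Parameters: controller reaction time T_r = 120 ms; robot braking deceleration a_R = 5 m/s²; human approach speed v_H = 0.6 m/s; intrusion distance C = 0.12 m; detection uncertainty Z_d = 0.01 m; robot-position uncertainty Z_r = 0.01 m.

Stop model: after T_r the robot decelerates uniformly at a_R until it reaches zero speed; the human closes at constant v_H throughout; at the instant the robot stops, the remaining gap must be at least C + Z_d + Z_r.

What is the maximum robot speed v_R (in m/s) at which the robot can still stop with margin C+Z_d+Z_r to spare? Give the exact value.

v_R_max = 31/20 m/s = 1.5500 m/s

collect terms ⇒ (1/10)·v_R² + (6/25)·v_R + (-2449/4000) = 0
  disc = (6/25)² − 4·(1/10)·(-2449/4000) = 121/400 ; √disc = 11/20
  v_R = (−(6/25) + 11/20) / (2·(1/10)) = 31/20 m/s
check:
T_s = v_R/a_R = (31/20)/5 = 0.3100 s
robot covers v_R·T_r = 1.5500·0.1200 = 0.1860 m before braking
robot covers 1.5500·0.3100 − ½·5.0000·0.3100² = 0.2402 m while stopping
human closes 0.6000·0.4300 = 0.2580 m
C+Z_d+Z_r = 0.1200+0.0100+0.0100 = 0.1400 m
sum ≈ 0.1860+0.2402+0.2580+0.1400 ≈ 0.8243 m = S ✓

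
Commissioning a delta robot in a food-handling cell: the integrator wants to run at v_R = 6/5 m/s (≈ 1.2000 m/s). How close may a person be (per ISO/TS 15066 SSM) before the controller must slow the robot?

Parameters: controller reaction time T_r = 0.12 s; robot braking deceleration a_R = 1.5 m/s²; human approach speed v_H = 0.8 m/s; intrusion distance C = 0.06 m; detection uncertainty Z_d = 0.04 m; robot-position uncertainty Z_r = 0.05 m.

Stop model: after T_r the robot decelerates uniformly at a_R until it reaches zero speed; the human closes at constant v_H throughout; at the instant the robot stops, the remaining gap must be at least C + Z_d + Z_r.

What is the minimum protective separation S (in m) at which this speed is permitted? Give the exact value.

S_min = 151/100 m = 1.5100 m

stop time T_s = (6/5)/(3/2) = 0.8000 s
reaction-phase robot travel = 1.2000·0.1200 = 0.1440 m
braking distance = 1.2000²/(2·1.5000) = 0.4800 m
person approaches 0.8000·(0.1200+0.8000) = 0.7360 m
residual clearance needed = 0.0600+0.0400+0.0500 = 0.1500 m
S_min ≈ 0.1440+0.4800+0.7360+0.1500  ⇒  S_min = 151/100 m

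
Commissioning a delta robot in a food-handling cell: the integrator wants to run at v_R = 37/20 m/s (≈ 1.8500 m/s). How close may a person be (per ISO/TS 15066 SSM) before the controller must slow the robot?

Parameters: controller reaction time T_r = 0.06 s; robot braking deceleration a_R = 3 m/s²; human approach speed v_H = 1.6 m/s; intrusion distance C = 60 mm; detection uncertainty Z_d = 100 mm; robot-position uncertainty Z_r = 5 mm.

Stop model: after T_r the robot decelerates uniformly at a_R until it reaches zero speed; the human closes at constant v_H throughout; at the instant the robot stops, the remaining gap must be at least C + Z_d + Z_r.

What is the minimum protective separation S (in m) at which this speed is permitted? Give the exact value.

T_s = v_R/a_R = (37/20)/3 = 0.6167 s
robot covers v_R·T_r = 1.8500·0.0600 = 0.1110 m before braking
robot covers 1.8500·0.6167 − ½·3.0000·0.6167² = 0.5704 m while stopping
human closes 1.6000·0.6767 = 1.0827 m
C+Z_d+Z_r = 0.0600+0.1000+0.0050 = 0.1650 m
S_min ≈ 0.1110+0.5704+1.0827+0.1650  ⇒  S_min = 23149/12000 m

S_min = 23149/12000 m = 1.9291 m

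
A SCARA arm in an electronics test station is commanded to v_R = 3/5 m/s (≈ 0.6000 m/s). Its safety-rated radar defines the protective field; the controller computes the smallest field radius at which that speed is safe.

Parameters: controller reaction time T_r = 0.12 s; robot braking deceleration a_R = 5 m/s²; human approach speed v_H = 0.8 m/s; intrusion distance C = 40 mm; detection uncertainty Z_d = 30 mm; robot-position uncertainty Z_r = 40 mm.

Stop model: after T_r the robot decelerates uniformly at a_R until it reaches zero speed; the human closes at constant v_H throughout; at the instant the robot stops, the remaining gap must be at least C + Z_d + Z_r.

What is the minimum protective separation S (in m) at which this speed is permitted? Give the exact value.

braking lasts T_s = (3/5)/5 = 0.1200 s
robot in T_r: 0.6000·0.1200 = 0.0720 m
robot under decel: 0.6000²/(2·5.0000) = 0.0360 m
human over T_r+T_s: 0.8000·(0.1200+0.1200) = 0.1920 m
margins: 0.0400+0.0300+0.0400 = 0.1100 m
S_min ≈ 0.0720+0.0360+0.1920+0.1100  ⇒  S_min = 41/100 m

S_min = 41/100 m = 0.4100 m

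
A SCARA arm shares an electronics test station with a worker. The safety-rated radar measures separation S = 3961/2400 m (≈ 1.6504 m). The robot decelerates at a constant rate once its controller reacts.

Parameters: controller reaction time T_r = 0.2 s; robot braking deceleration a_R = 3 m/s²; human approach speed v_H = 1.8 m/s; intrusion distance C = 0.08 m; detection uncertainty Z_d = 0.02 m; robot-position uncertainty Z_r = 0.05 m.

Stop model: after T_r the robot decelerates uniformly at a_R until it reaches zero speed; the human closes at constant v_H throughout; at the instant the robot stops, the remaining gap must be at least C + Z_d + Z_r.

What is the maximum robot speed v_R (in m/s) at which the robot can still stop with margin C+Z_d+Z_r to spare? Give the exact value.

v_R_max = 23/20 m/s = 1.1500 m/s

quadratic (1/6)·v² + (4/5)·v + (-2737/2400) = 0
  disc = (4/5)² − 4·(1/6)·(-2737/2400) = 5041/3600 ; √disc = 71/60
  v_R = (−(4/5) + 71/60) / (2·(1/6)) = 23/20 m/s
check:
braking lasts T_s = (23/20)/3 = 0.3833 s
reaction-phase robot travel = 1.1500·0.2000 = 0.2300 m
robot covers 1.1500·0.3833 − ½·3.0000·0.3833² = 0.2204 m while stopping
person approaches 1.8000·(0.2000+0.3833) = 1.0500 m
residual clearance needed = 0.0800+0.0200+0.0500 = 0.1500 m
sum ≈ 0.2300+0.2204+1.0500+0.1500 ≈ 1.6504 m = S ✓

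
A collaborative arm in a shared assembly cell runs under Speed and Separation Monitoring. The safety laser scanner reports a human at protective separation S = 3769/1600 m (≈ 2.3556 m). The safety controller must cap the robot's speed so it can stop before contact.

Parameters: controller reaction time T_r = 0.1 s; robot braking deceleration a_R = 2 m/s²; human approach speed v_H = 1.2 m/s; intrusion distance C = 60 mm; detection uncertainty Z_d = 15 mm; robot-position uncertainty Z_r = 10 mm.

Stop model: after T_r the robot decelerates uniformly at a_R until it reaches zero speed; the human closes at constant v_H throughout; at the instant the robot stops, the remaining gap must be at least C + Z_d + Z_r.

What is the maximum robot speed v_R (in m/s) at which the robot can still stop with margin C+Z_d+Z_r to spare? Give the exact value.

quadratic (1/4)·v² + (7/10)·v + (-3441/1600) = 0
  disc = (7/10)² − 4·(1/4)·(-3441/1600) = 169/64 ; √disc = 13/8
  v_R = (−(7/10) + 13/8) / (2·(1/4)) = 37/20 m/s
check:
braking lasts T_s = (37/20)/2 = 0.9250 s
robot in T_r: 1.8500·0.1000 = 0.1850 m
robot under decel: 1.8500²/(2·2.0000) = 0.8556 m
human over T_r+T_s: 1.2000·(0.1000+0.9250) = 1.2300 m
C+Z_d+Z_r = 0.0600+0.0150+0.0100 = 0.0850 m
sum ≈ 0.1850+0.8556+1.2300+0.0850 ≈ 2.3556 m = S ✓

v_R_max = 37/20 m/s = 1.8500 m/s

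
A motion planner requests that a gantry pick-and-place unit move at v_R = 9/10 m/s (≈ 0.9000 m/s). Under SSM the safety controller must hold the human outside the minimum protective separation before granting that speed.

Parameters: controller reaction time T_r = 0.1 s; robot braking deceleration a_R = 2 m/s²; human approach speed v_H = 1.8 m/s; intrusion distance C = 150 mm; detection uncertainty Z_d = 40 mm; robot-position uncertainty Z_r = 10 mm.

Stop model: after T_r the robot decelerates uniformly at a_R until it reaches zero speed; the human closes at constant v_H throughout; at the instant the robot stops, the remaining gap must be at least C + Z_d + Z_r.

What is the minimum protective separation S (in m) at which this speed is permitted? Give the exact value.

stop time T_s = (9/10)/2 = 0.4500 s
reaction-phase robot travel = 0.9000·0.1000 = 0.0900 m
robot under decel: 0.9000²/(2·2.0000) = 0.2025 m
person approaches 1.8000·(0.1000+0.4500) = 0.9900 m
C+Z_d+Z_r = 0.1500+0.0400+0.0100 = 0.2000 m
S_min ≈ 0.0900+0.2025+0.9900+0.2000  ⇒  S_min = 593/400 m

S_min = 593/400 m = 1.4825 m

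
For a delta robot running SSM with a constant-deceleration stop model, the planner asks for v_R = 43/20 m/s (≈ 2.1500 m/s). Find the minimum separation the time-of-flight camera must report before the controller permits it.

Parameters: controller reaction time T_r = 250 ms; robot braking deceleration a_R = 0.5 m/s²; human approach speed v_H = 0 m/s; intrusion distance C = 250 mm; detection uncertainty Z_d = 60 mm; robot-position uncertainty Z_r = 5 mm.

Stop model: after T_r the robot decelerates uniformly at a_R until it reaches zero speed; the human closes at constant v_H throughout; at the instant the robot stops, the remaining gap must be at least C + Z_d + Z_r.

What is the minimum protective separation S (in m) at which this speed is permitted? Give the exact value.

stop time T_s = (43/20)/(1/2) = 4.3000 s
robot in T_r: 2.1500·0.2500 = 0.5375 m
robot under decel: 2.1500²/(2·0.5000) = 4.6225 m
human over T_r+T_s: 0.0000·(0.2500+4.3000) = 0.0000 m
margins: 0.2500+0.0600+0.0050 = 0.3150 m
S_min ≈ 0.5375+4.6225+0.0000+0.3150  ⇒  S_min = 219/40 m

S_min = 219/40 m = 5.4750 m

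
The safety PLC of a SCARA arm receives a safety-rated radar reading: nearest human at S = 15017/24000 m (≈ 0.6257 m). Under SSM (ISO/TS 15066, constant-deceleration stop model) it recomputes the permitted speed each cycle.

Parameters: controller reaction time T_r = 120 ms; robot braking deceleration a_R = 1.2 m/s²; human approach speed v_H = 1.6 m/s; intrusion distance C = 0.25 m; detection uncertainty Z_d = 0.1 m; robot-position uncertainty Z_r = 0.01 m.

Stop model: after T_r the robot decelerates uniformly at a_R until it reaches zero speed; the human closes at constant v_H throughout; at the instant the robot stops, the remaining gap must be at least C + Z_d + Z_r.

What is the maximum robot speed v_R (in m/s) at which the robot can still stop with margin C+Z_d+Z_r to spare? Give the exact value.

quadratic (5/12)·v² + (109/75)·v + (-1769/24000) = 0
  disc = (109/75)² − 4·(5/12)·(-1769/24000) = 89401/40000 ; √disc = 299/200
  v_R = (−(109/75) + 299/200) / (2·(5/12)) = 1/20 m/s
check:
stop time T_s = (1/20)/(6/5) = 0.0417 s
robot in T_r: 0.0500·0.1200 = 0.0060 m
robot under decel: 0.0500²/(2·1.2000) = 0.0010 m
human closes 1.6000·0.1617 = 0.2587 m
residual clearance needed = 0.2500+0.1000+0.0100 = 0.3600 m
sum ≈ 0.0060+0.0010+0.2587+0.3600 ≈ 0.6257 m = S ✓

v_R_max = 1/20 m/s = 0.0500 m/s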